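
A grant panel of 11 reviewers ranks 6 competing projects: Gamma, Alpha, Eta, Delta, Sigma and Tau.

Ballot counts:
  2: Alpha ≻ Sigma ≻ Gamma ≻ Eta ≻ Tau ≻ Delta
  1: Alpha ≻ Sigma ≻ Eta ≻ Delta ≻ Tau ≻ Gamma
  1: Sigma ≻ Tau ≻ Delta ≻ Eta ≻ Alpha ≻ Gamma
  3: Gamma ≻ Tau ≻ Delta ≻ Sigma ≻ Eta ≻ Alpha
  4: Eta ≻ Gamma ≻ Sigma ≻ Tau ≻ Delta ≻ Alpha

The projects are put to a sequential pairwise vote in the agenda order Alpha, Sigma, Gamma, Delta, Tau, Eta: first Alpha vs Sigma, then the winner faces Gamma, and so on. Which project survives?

Round 1: Alpha vs Sigma — 3–8, Sigma advances.
Round 2: Sigma vs Gamma — 4–7, Gamma advances.
Round 3: Gamma vs Delta — 9–2, Gamma advances.
Round 4: Gamma vs Tau — 9–2, Gamma advances.
Round 5: Gamma vs Eta — 5–6, Eta advances.
The agenda winner is Eta.

Eta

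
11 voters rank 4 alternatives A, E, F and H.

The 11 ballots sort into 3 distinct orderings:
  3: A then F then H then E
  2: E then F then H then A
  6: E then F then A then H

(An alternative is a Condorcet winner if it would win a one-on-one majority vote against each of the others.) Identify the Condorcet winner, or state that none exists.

E

Check each pair by majority over 11 ballots:
A vs E: 3 for A, 8 for E — E by 8–3.
A vs F: A preferred on 3 ballots; F wins 8–3.
A vs H: A preferred on 3+6 = 9 ballots; A wins 9–2.
E vs F: E wins 8–3.
E vs H: E, 8–3.
F vs H: 11 to 0, F.
E wins every pairwise contest, so E is the Condorcet winner.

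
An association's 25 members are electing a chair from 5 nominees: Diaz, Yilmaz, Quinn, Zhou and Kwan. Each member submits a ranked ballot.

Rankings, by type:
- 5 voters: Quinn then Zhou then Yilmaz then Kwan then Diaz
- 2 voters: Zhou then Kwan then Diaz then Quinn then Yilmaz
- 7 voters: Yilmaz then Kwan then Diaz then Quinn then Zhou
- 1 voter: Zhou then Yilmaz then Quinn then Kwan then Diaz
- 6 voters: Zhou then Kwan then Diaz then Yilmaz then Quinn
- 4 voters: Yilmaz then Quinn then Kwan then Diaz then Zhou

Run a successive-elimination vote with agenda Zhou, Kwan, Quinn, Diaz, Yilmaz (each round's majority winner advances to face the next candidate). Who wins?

Round 1: Zhou vs Kwan — 14–11, Zhou advances.
Round 2: Zhou vs Quinn — 9–16, Quinn advances.
Round 3: Quinn vs Diaz — 10–15, Diaz advances.
Round 4: Diaz vs Yilmaz — 8–17, Yilmaz advances.
The agenda winner is Yilmaz.

Yilmaz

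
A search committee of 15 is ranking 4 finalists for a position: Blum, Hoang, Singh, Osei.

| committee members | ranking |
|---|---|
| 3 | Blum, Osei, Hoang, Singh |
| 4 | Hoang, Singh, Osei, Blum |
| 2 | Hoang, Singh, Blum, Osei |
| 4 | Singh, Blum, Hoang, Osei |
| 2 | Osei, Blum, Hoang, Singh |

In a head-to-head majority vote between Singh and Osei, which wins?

Ballots ranking Singh above Osei: 4 + 2 + 4 = 10.
Ballots ranking Osei above Singh: 15 − 10 = 5.
Singh wins the head-to-head 10–5.

Singh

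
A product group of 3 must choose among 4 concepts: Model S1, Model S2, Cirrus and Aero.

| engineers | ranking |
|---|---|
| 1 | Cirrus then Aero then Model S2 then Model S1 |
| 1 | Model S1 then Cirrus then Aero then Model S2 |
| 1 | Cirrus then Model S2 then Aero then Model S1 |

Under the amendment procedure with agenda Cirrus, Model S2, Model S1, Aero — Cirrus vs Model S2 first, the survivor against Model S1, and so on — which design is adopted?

Round 1: Cirrus vs Model S2 — 3–0, Cirrus advances.
Round 2: Cirrus vs Model S1 — 2–1, Cirrus advances.
Round 3: Cirrus vs Aero — 3–0, Cirrus advances.
Cirrus survives the agenda.

Cirrus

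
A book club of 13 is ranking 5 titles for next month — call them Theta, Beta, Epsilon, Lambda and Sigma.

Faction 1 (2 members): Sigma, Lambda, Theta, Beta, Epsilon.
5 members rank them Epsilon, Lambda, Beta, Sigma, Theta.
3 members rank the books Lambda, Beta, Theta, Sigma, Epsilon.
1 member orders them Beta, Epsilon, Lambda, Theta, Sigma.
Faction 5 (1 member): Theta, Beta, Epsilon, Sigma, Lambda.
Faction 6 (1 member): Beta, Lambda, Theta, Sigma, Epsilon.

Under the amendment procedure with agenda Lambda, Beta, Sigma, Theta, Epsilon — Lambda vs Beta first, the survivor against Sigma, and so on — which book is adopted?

Round 1: Lambda vs Beta — 10–3, Lambda advances.
Round 2: Lambda vs Sigma — 10–3, Lambda advances.
Round 3: Lambda vs Theta — 12–1, Lambda advances.
Round 4: Lambda vs Epsilon — 6–7, Epsilon advances.
Epsilon survives the agenda.

Epsilon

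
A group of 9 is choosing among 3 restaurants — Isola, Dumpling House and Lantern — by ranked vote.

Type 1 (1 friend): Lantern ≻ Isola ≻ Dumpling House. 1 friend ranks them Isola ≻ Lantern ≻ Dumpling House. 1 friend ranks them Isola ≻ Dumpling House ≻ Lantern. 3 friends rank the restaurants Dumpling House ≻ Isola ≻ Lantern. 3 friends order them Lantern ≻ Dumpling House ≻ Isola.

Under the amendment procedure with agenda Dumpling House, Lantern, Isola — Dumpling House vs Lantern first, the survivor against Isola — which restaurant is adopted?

Round 1: Dumpling House vs Lantern — 4–5, Lantern advances.
Round 2: Lantern vs Isola — 4–5, Isola advances.
Isola survives the agenda.

Isola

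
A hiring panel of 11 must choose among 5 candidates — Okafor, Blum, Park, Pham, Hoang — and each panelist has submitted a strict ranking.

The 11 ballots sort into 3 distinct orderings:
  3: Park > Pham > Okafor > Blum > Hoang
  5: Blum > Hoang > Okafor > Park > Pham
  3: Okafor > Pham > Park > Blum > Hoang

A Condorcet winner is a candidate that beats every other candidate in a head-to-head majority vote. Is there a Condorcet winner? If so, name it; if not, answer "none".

Check each pair by majority over 11 ballots:
Okafor vs Blum: 6 to 5, Okafor.
Okafor–Park: Okafor 8–3.
Okafor–Pham: Okafor 8–3.
Okafor vs Hoang: 6 to 5, Okafor.
Blum vs Park: 5 to 6, Park.
Blum vs Pham: Blum is ranked higher on 5 ballots, Pham on 6. Pham wins 6–5.
Blum–Hoang: Blum 11–0.
Park vs Pham: 8 to 3, Park.
Park vs Hoang: 6 to 5, Park.
Pham vs Hoang: Pham, 6–5.
Only Okafor has no losses; Okafor is the Condorcet winner.

Okafor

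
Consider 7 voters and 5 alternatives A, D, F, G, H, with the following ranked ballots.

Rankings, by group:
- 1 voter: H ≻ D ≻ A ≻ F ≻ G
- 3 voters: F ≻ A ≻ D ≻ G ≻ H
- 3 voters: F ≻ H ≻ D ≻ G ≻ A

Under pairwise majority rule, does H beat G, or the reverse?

Ballots ranking H above G: 1 + 3 = 4.
Ballots ranking G above H: 7 − 4 = 3.
H wins the head-to-head 4–3.

H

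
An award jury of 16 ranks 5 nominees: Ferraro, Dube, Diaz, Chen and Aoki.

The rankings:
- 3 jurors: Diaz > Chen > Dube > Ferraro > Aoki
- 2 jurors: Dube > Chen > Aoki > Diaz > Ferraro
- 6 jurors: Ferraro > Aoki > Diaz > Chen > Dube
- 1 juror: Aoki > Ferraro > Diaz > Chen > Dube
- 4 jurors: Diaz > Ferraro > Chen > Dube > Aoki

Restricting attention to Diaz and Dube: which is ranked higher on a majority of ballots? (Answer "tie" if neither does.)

Diaz

Ballots ranking Diaz above Dube: 3 + 6 + 1 + 4 = 14.
Ballots ranking Dube above Diaz: 16 − 14 = 2.
Diaz wins the head-to-head 14–2.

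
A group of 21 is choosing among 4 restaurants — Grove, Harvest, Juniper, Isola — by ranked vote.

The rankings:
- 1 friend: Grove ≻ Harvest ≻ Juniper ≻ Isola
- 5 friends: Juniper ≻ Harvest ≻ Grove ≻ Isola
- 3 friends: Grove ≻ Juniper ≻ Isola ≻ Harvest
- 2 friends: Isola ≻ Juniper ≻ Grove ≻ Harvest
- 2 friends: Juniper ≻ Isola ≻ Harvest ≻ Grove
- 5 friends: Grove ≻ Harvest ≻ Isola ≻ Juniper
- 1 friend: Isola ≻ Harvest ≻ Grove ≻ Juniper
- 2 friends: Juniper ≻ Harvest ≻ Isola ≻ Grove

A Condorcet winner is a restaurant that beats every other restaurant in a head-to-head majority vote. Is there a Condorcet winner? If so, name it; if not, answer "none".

Pairwise majorities:
Grove vs Harvest: Grove wins 11–10.
Grove–Juniper: Juniper 11–10.
Grove vs Isola: Grove, 14–7.
Harvest–Juniper: Juniper 14–7.
Harvest vs Isola: Harvest, 13–8.
Juniper vs Isola: Juniper, 13–8.
Juniper wins every pairwise contest, so Juniper is the Condorcet winner.

Juniper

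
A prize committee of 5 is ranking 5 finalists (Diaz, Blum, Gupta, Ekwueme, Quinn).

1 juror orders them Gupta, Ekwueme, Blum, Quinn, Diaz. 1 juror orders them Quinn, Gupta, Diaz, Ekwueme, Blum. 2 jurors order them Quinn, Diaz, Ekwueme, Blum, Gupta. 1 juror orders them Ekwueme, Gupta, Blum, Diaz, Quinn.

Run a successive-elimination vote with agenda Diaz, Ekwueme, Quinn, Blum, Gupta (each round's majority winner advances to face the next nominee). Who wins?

Round 1: Diaz vs Ekwueme — 3–2, Diaz advances.
Round 2: Diaz vs Quinn — 1–4, Quinn advances.
Round 3: Quinn vs Blum — 3–2, Quinn advances.
Round 4: Quinn vs Gupta — 3–2, Quinn advances.
The agenda winner is Quinn.

Quinn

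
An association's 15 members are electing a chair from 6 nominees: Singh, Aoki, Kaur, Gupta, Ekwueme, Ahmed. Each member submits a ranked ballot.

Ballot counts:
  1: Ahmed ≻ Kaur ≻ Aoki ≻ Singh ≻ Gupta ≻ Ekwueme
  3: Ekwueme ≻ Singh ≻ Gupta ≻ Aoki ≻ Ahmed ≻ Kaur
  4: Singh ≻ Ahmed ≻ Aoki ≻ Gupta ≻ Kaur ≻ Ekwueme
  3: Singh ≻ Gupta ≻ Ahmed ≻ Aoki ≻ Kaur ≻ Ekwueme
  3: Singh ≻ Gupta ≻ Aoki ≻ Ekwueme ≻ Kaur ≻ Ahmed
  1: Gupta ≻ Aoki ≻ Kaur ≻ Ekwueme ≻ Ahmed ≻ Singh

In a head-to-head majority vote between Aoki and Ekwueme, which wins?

Aoki

Ballots ranking Aoki above Ekwueme: 1 + 4 + 3 + 3 + 1 = 12.
Ballots ranking Ekwueme above Aoki: 15 − 12 = 3.
Aoki wins the head-to-head 12–3.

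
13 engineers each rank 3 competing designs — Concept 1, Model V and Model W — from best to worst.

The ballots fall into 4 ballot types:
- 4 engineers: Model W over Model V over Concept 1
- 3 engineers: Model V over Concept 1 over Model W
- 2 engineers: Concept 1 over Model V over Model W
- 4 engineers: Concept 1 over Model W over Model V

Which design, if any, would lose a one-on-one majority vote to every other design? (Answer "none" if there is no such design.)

none

Pairwise majorities:
Concept 1 vs Model V: Model V, 7–6.
Concept 1 vs Model W: 3+2+4 = 9 for Concept 1, 4 for Model W — Concept 1 by 9–4.
Model V vs Model W: Model W, 8–5.
Every design wins at least one matchup (Concept 1 beats Model W; Model V beats Concept 1; Model W beats Model V), so there is no Condorcet loser.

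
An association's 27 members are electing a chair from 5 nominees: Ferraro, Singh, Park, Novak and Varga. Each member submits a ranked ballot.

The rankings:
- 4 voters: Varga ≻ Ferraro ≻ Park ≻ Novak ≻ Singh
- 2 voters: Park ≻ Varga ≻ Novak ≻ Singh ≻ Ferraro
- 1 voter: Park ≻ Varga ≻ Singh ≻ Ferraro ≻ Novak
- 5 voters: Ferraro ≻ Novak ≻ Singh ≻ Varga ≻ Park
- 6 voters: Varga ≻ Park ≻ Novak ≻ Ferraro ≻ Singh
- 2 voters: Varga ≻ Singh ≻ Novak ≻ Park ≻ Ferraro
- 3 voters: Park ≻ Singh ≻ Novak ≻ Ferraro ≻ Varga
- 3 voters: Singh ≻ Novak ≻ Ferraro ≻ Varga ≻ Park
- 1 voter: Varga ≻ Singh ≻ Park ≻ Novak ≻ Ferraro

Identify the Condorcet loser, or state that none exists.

Singh

Pairwise majorities:
Ferraro vs Singh: Ferraro, 15–12.
Ferraro vs Park: 4+5+3 = 12 for Ferraro, 15 for Park — Park by 15–12.
Ferraro vs Novak: Ferraro is ranked higher on 4+1+5 = 10 ballots, Novak on 17. Novak wins 17–10.
Ferraro vs Varga: 5+3+3 = 11 for Ferraro, 16 for Varga — Varga by 16–11.
Singh vs Park: Park wins 16–11.
Singh–Novak: Novak 17–10.
Singh vs Varga: Varga, 16–11.
Park vs Novak: Park wins 17–10.
Park vs Varga: Varga, 21–6.
Novak vs Varga: 11 to 16, Varga.
Singh is beaten in every head-to-head and is the Condorcet loser.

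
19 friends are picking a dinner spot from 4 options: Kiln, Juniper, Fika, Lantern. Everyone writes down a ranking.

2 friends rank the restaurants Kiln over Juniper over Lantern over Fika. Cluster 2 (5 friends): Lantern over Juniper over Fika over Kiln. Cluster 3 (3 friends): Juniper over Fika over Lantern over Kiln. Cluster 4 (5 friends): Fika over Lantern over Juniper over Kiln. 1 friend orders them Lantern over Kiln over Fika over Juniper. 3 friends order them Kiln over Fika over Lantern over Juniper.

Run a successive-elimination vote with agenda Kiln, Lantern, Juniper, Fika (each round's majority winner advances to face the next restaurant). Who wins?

Fika

Round 1: Kiln vs Lantern — 5–14, Lantern advances.
Round 2: Lantern vs Juniper — 14–5, Lantern advances.
Round 3: Lantern vs Fika — 8–11, Fika advances.
Fika survives the agenda.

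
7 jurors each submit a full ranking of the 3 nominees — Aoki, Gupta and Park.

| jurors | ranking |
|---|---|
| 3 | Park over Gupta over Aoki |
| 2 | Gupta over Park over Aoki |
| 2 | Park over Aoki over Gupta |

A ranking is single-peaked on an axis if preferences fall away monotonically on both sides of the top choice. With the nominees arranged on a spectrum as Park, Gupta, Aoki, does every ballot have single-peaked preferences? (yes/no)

no

Axis positions: Park=1, Gupta=2, Aoki=3.
Bloc 1 (peak Park at position 1): ranking walks positions 1-2-3, expanding outward from the peak — single-peaked.
Bloc 2 (peak Gupta at position 2): ranking walks positions 2-1-3, expanding outward from the peak — single-peaked.
Bloc 3: ranking walks positions 1-3-2; Aoki is ranked above Gupta even though Gupta lies between Aoki and the peak Park on the axis — preferences dip and rise again. Not single-peaked.
Bloc 3 violates single-peakedness, so the profile is not single-peaked on this axis.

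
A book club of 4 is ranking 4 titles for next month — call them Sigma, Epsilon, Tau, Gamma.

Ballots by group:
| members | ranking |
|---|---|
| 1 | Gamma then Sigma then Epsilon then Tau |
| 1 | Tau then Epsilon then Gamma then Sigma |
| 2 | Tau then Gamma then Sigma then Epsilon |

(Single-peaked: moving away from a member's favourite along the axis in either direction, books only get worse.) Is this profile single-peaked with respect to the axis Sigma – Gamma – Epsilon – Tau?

no

Axis positions: Sigma=1, Gamma=2, Epsilon=3, Tau=4.
Group 1 (peak Gamma at position 2): ranking walks positions 2-1-3-4, expanding outward from the peak — single-peaked.
Group 2 (peak Tau at position 4): ranking walks positions 4-3-2-1, expanding outward from the peak — single-peaked.
Group 3: ranking walks positions 4-2-1-3; Gamma is ranked above Epsilon even though Epsilon lies between Gamma and the peak Tau on the axis — preferences dip and rise again. Not single-peaked.
Group 3 violates single-peakedness, so the profile is not single-peaked on this axis.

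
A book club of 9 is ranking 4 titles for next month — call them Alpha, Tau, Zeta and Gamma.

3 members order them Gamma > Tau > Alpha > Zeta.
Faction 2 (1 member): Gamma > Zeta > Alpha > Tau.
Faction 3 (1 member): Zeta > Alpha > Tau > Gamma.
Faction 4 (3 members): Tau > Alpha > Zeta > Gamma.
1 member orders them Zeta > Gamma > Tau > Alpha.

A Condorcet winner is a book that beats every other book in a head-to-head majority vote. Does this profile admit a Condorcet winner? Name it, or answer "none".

none

Pairwise majorities:
Alpha vs Tau: Tau, 7–2.
Alpha vs Zeta: 3+3 = 6 for Alpha, 3 for Zeta — Alpha by 6–3.
Alpha–Gamma: Gamma 5–4.
Tau vs Zeta: Tau wins 6–3.
Tau vs Gamma: 1+3 = 4 for Tau, 5 for Gamma — Gamma by 5–4.
Zeta vs Gamma: Zeta wins 5–4.
Every book loses at least once (Alpha loses to Tau; Tau loses to Gamma; Zeta loses to Alpha; Gamma loses to Zeta). The majority relation contains the cycle Alpha beats Zeta beats Gamma beats Alpha, so there is no Condorcet winner.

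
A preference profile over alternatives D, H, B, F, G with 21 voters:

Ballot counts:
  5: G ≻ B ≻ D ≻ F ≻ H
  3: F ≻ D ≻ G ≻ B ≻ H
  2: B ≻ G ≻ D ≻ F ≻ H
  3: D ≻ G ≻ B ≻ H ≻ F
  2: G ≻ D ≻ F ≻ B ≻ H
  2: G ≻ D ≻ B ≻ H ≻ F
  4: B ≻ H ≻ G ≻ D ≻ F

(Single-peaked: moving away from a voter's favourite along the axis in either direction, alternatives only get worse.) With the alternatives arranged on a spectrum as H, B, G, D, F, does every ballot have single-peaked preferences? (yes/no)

yes

Axis positions: H=1, B=2, G=3, D=4, F=5.
Cluster 1 (peak G at position 3): ranking walks positions 3-2-4-5-1, expanding outward from the peak — single-peaked.
Cluster 2 (peak F at position 5): ranking walks positions 5-4-3-2-1, expanding outward from the peak — single-peaked.
Cluster 3 (peak B at position 2): ranking walks positions 2-3-4-5-1, expanding outward from the peak — single-peaked.
Cluster 4 (peak D at position 4): ranking walks positions 4-3-2-1-5, expanding outward from the peak — single-peaked.
Cluster 5 (peak G at position 3): ranking walks positions 3-4-5-2-1, expanding outward from the peak — single-peaked.
Cluster 6 (peak G at position 3): ranking walks positions 3-4-2-1-5, expanding outward from the peak — single-peaked.
Cluster 7 (peak B at position 2): ranking walks positions 2-1-3-4-5, expanding outward from the peak — single-peaked.
Every ranking is single-peaked on this axis.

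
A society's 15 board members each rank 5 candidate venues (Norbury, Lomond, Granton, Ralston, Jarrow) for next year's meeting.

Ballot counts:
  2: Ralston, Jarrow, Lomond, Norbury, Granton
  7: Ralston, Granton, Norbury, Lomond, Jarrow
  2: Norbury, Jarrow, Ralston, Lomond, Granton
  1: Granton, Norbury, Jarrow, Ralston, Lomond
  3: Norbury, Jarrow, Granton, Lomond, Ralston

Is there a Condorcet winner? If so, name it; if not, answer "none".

Head-to-head results (15 organisers):
Norbury vs Lomond: Norbury, 13–2.
Norbury vs Granton: Granton, 8–7.
Norbury vs Ralston: Ralston wins 9–6.
Norbury vs Jarrow: Norbury, 13–2.
Lomond–Granton: Granton 11–4.
Lomond–Ralston: Ralston 12–3.
Lomond vs Jarrow: Jarrow, 8–7.
Granton–Ralston: Ralston 11–4.
Granton vs Jarrow: Granton, 8–7.
Ralston vs Jarrow: Ralston wins 9–6.
Ralston wins every pairwise contest, so Ralston is the Condorcet winner.

Ralston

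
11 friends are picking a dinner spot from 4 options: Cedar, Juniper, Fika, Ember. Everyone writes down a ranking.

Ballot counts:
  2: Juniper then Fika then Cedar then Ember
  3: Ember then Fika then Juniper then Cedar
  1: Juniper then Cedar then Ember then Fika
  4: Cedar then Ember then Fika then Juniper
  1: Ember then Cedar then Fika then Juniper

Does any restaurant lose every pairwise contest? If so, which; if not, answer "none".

Pairwise majorities:
Cedar vs Juniper: Juniper wins 6–5.
Cedar vs Fika: 6 to 5, Cedar.
Cedar vs Ember: Cedar is ranked higher on 2+1+4 = 7 ballots, Ember on 4. Cedar wins 7–4.
Juniper vs Fika: Juniper preferred on 2+1 = 3 ballots; Fika wins 8–3.
Juniper vs Ember: Ember wins 8–3.
Fika vs Ember: Ember, 9–2.
Every restaurant wins at least one matchup (Cedar beats Fika; Juniper beats Cedar; Fika beats Juniper; Ember beats Juniper), so there is no Condorcet loser.

none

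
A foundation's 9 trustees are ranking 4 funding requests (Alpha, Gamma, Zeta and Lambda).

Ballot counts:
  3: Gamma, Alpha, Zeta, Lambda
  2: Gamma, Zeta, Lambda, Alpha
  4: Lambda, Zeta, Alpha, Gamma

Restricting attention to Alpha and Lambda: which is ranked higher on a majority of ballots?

Ballots ranking Alpha above Lambda: 3.
Ballots ranking Lambda above Alpha: 9 − 3 = 6.
Lambda wins the head-to-head 6–3.

Lambda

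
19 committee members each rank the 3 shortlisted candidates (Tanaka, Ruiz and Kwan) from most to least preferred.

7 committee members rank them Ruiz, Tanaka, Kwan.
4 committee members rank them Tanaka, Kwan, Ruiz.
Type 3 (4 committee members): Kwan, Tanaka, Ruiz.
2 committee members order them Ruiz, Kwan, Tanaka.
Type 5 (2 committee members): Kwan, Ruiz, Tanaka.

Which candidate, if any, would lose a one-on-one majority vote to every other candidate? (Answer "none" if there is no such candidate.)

none

Pairwise majorities:
Tanaka vs Ruiz: Tanaka is ranked higher on 4+4 = 8 ballots, Ruiz on 11. Ruiz wins 11–8.
Tanaka vs Kwan: Tanaka, 11–8.
Ruiz vs Kwan: Kwan, 10–9.
No candidate is winless: Tanaka beats Kwan; Ruiz beats Tanaka; Kwan beats Ruiz. There is no Condorcet loser.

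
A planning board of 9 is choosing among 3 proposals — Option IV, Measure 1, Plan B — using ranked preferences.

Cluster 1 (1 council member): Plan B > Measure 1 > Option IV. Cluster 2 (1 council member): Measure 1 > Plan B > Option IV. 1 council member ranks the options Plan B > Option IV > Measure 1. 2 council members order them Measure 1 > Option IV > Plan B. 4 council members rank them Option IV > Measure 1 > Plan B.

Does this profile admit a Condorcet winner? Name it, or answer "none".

Option IV

Head-to-head results (9 council members):
Option IV vs Measure 1: Option IV, 5–4.
Option IV–Plan B: Option IV 6–3.
Measure 1–Plan B: Measure 1 7–2.
Option IV defeats every rival head-to-head and is the Condorcet winner.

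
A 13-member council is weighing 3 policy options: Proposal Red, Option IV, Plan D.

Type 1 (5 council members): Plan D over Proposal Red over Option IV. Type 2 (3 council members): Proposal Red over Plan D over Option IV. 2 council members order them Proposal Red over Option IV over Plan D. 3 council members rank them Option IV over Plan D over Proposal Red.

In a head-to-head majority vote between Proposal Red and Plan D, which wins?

Plan D

Ballots ranking Proposal Red above Plan D: 3 + 2 = 5.
Ballots ranking Plan D above Proposal Red: 13 − 5 = 8.
Plan D wins the head-to-head 8–5.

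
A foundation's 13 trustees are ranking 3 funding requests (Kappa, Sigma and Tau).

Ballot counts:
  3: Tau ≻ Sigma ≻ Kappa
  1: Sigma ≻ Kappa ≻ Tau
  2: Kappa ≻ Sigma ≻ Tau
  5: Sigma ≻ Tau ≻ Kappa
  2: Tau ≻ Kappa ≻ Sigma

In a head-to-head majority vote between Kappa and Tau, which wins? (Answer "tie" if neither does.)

Tau

Ballots ranking Kappa above Tau: 1 + 2 = 3.
Ballots ranking Tau above Kappa: 13 − 3 = 10.
Tau wins the head-to-head 10–3.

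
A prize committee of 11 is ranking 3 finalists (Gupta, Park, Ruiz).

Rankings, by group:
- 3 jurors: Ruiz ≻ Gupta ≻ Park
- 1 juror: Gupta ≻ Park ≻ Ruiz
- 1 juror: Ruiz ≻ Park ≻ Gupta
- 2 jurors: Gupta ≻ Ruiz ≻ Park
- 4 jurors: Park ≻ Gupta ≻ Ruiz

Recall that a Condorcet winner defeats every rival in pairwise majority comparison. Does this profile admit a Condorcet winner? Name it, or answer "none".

Gupta

Check each pair by majority over 11 ballots:
Gupta vs Park: Gupta, 6–5.
Gupta vs Ruiz: Gupta, 7–4.
Park vs Ruiz: 1+4 = 5 for Park, 6 for Ruiz — Ruiz by 6–5.
Only Gupta has no losses; Gupta is the Condorcet winner.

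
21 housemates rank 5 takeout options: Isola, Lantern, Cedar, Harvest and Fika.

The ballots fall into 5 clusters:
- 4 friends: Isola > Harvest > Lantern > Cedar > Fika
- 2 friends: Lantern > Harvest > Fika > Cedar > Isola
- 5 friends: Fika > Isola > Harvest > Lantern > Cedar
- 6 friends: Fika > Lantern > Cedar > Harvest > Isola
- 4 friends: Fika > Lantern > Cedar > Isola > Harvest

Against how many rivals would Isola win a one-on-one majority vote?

Isola against each rival (21 friends):
Isola–Lantern: Lantern 12–9.
Isola vs Cedar: Isola is ranked higher on 4+5 = 9 ballots, Cedar on 12. Cedar wins 12–9.
Isola vs Harvest: Isola preferred on 4+5+4 = 13 ballots; Isola wins 13–8.
Isola vs Fika: Isola preferred on 4 ballots; Fika wins 17–4.
Isola beats Harvest; loses to Lantern, Cedar, Fika — 1 pairwise win.

1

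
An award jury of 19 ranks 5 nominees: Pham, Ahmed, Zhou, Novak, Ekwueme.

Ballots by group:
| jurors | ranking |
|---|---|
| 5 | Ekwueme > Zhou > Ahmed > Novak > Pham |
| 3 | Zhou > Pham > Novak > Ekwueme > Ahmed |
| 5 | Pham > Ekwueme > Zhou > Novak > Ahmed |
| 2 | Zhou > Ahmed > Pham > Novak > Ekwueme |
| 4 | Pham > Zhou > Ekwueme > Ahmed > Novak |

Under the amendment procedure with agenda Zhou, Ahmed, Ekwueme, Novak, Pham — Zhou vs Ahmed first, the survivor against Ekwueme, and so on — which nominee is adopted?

Pham

Round 1: Zhou vs Ahmed — 19–0, Zhou advances.
Round 2: Zhou vs Ekwueme — 9–10, Ekwueme advances.
Round 3: Ekwueme vs Novak — 14–5, Ekwueme advances.
Round 4: Ekwueme vs Pham — 5–14, Pham advances.
The agenda winner is Pham.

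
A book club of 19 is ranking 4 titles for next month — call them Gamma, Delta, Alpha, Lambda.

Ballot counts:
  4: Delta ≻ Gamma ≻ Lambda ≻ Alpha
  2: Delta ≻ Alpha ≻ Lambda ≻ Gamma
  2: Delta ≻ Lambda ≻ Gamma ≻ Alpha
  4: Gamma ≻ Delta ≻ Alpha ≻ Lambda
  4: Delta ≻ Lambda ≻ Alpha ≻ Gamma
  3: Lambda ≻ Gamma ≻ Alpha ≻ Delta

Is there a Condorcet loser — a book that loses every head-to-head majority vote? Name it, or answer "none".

Head-to-head results (19 members):
Gamma vs Delta: Delta wins 12–7.
Gamma–Alpha: Gamma 13–6.
Gamma–Lambda: Lambda 11–8.
Delta vs Alpha: 16 to 3, Delta.
Delta–Lambda: Delta 16–3.
Alpha vs Lambda: Lambda wins 13–6.
Alpha is beaten in every head-to-head and is the Condorcet loser.

Alpha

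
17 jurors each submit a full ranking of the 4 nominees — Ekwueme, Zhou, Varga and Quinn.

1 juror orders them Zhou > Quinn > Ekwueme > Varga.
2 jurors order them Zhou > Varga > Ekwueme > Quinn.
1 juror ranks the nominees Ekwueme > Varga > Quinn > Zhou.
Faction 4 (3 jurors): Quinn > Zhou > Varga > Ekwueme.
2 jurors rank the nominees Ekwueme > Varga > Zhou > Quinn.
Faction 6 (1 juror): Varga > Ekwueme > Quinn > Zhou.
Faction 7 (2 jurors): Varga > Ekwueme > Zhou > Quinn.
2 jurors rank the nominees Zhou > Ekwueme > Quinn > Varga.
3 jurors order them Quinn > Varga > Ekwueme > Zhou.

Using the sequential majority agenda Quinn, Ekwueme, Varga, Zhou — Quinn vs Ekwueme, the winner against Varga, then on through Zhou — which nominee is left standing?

Varga

Round 1: Quinn vs Ekwueme — 7–10, Ekwueme advances.
Round 2: Ekwueme vs Varga — 6–11, Varga advances.
Round 3: Varga vs Zhou — 9–8, Varga advances.
Varga survives the agenda.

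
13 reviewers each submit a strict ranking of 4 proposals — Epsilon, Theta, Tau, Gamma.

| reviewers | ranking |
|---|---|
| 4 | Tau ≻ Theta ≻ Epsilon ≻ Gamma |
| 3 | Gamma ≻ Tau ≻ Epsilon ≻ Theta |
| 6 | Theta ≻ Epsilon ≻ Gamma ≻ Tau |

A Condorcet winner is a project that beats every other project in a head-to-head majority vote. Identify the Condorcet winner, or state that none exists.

none

Check each pair by majority over 13 ballots:
Epsilon vs Theta: Theta wins 10–3.
Epsilon vs Tau: Epsilon is ranked higher on 6 ballots, Tau on 7. Tau wins 7–6.
Epsilon vs Gamma: Epsilon, 10–3.
Theta vs Tau: Theta preferred on 6 ballots; Tau wins 7–6.
Theta vs Gamma: Theta is ranked higher on 4+6 = 10 ballots, Gamma on 3. Theta wins 10–3.
Tau vs Gamma: Gamma, 9–4.
No project is unbeaten: Epsilon loses to Theta; Theta loses to Tau; Tau loses to Gamma; Gamma loses to Epsilon. In particular Epsilon → Gamma → Tau → Epsilon is a majority cycle — no Condorcet winner exists.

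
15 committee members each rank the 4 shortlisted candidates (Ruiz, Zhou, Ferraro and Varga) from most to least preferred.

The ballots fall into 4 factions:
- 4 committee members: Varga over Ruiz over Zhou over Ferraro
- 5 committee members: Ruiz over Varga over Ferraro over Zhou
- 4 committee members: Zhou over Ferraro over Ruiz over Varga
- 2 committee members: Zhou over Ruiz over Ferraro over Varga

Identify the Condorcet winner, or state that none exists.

Check each pair by majority over 15 ballots:
Ruiz vs Zhou: Ruiz wins 9–6.
Ruiz vs Ferraro: 4+5+2 = 11 for Ruiz, 4 for Ferraro — Ruiz by 11–4.
Ruiz vs Varga: 11 to 4, Ruiz.
Zhou vs Ferraro: Zhou, 10–5.
Zhou vs Varga: Varga wins 9–6.
Ferraro vs Varga: 6 to 9, Varga.
Ruiz defeats every rival head-to-head and is the Condorcet winner.

Ruiz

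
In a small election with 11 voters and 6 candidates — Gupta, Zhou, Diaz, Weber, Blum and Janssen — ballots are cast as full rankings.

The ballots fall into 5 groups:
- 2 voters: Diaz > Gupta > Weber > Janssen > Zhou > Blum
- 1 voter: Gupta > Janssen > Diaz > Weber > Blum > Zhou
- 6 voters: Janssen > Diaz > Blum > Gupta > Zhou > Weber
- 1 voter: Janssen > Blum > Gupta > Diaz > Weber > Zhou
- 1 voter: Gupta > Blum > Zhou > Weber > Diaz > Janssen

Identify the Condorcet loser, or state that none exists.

Weber

Head-to-head results (11 voters):
Gupta vs Zhou: Gupta is ranked higher on 2+1+6+1+1 = 11 ballots, Zhou on 0. Gupta wins 11–0.
Gupta vs Diaz: Diaz, 8–3.
Gupta–Weber: Gupta 11–0.
Gupta vs Blum: Blum wins 7–4.
Gupta vs Janssen: Janssen wins 7–4.
Zhou vs Diaz: 1 for Zhou, 10 for Diaz — Diaz by 10–1.
Zhou vs Weber: Zhou wins 7–4.
Zhou vs Blum: Blum, 9–2.
Zhou vs Janssen: 1 to 10, Janssen.
Diaz vs Weber: 2+1+6+1 = 10 for Diaz, 1 for Weber — Diaz by 10–1.
Diaz vs Blum: Diaz is ranked higher on 2+1+6 = 9 ballots, Blum on 2. Diaz wins 9–2.
Diaz vs Janssen: Janssen wins 8–3.
Weber vs Blum: Weber is ranked higher on 2+1 = 3 ballots, Blum on 8. Blum wins 8–3.
Weber vs Janssen: Janssen wins 8–3.
Blum vs Janssen: 1 for Blum, 10 for Janssen — Janssen by 10–1.
Weber loses to every other candidate — it is the Condorcet loser.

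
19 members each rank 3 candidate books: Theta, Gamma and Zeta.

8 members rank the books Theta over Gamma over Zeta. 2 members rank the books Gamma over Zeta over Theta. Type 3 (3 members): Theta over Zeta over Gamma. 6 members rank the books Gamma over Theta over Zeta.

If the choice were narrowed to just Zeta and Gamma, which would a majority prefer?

Ballots ranking Zeta above Gamma: 3.
Ballots ranking Gamma above Zeta: 19 − 3 = 16.
Gamma wins the head-to-head 16–3.

Gamma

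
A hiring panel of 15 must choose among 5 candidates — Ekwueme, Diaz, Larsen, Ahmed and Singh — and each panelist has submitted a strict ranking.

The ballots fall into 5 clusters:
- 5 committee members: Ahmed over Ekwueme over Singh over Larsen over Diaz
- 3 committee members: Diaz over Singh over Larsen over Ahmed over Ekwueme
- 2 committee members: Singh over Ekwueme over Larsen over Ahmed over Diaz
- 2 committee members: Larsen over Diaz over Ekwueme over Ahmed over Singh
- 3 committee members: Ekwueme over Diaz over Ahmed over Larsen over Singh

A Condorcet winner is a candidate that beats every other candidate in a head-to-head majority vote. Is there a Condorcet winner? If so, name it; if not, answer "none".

Pairwise majorities:
Ekwueme vs Diaz: Ekwueme is ranked higher on 5+2+3 = 10 ballots, Diaz on 5. Ekwueme wins 10–5.
Ekwueme vs Larsen: Ekwueme is ranked higher on 5+2+3 = 10 ballots, Larsen on 5. Ekwueme wins 10–5.
Ekwueme vs Ahmed: 2+2+3 = 7 for Ekwueme, 8 for Ahmed — Ahmed by 8–7.
Ekwueme–Singh: Ekwueme 10–5.
Diaz vs Larsen: Diaz preferred on 3+3 = 6 ballots; Larsen wins 9–6.
Diaz vs Ahmed: Diaz wins 8–7.
Diaz vs Singh: Diaz preferred on 3+2+3 = 8 ballots; Diaz wins 8–7.
Larsen vs Ahmed: Ahmed wins 8–7.
Larsen–Singh: Singh 10–5.
Ahmed vs Singh: Ahmed preferred on 5+2+3 = 10 ballots; Ahmed wins 10–5.
Every candidate loses at least once (Ekwueme loses to Ahmed; Diaz loses to Ekwueme; Larsen loses to Ekwueme; Ahmed loses to Diaz; Singh loses to Ekwueme). The majority relation contains the cycle Ekwueme beats Diaz beats Ahmed beats Ekwueme, so there is no Condorcet winner.

none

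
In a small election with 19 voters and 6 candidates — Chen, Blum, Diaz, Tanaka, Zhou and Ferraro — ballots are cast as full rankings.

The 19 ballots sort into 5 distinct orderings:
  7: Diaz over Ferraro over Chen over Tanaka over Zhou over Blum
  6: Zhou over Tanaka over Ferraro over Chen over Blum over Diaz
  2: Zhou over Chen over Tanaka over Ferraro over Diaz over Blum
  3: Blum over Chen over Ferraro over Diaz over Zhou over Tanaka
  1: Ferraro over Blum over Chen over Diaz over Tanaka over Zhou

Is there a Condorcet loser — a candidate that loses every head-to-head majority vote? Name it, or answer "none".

Head-to-head results (19 voters):
Chen vs Blum: 7+6+2 = 15 for Chen, 4 for Blum — Chen by 15–4.
Chen vs Diaz: Chen wins 12–7.
Chen vs Tanaka: Chen wins 13–6.
Chen vs Zhou: 7+3+1 = 11 for Chen, 8 for Zhou — Chen by 11–8.
Chen vs Ferraro: 2+3 = 5 for Chen, 14 for Ferraro — Ferraro by 14–5.
Blum vs Diaz: Blum wins 10–9.
Blum vs Tanaka: Blum preferred on 3+1 = 4 ballots; Tanaka wins 15–4.
Blum vs Zhou: Zhou, 15–4.
Blum vs Ferraro: 3 to 16, Ferraro.
Diaz vs Tanaka: Diaz wins 11–8.
Diaz vs Zhou: Diaz is ranked higher on 7+3+1 = 11 ballots, Zhou on 8. Diaz wins 11–8.
Diaz vs Ferraro: Diaz preferred on 7 ballots; Ferraro wins 12–7.
Tanaka vs Zhou: 8 to 11, Zhou.
Tanaka vs Ferraro: Ferraro wins 11–8.
Zhou vs Ferraro: 8 to 11, Ferraro.
No candidate is winless: Chen beats Blum; Blum beats Diaz; Diaz beats Tanaka; Tanaka beats Blum; Zhou beats Blum; Ferraro beats Chen. There is no Condorcet loser.

none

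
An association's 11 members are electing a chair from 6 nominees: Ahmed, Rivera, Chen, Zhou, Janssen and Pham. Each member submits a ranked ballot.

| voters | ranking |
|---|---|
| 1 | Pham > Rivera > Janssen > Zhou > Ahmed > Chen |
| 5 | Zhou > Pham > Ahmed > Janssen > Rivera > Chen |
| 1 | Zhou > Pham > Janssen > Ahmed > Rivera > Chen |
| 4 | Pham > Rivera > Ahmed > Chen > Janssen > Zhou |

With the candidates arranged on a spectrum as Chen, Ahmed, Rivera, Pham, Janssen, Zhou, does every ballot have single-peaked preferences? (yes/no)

no

Axis positions: Chen=1, Ahmed=2, Rivera=3, Pham=4, Janssen=5, Zhou=6.
Type 1 (peak Pham at position 4): ranking walks positions 4-3-5-6-2-1, expanding outward from the peak — single-peaked.
Type 2: ranking walks positions 6-4-2-5-3-1; Pham is ranked above Janssen even though Janssen lies between Pham and the peak Zhou on the axis — preferences dip and rise again. Not single-peaked.
Type 3: ranking walks positions 6-4-5-2-3-1; Pham is ranked above Janssen even though Janssen lies between Pham and the peak Zhou on the axis — preferences dip and rise again. Not single-peaked.
Type 4 (peak Pham at position 4): ranking walks positions 4-3-2-1-5-6, expanding outward from the peak — single-peaked.
Type 2 violates single-peakedness, so the profile is not single-peaked on this axis.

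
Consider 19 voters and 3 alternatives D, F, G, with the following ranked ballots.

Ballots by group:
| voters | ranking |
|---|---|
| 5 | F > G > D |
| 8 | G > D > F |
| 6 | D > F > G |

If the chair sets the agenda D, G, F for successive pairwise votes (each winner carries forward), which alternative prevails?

Round 1: D vs G — 6–13, G advances.
Round 2: G vs F — 8–11, F advances.
The agenda winner is F.

F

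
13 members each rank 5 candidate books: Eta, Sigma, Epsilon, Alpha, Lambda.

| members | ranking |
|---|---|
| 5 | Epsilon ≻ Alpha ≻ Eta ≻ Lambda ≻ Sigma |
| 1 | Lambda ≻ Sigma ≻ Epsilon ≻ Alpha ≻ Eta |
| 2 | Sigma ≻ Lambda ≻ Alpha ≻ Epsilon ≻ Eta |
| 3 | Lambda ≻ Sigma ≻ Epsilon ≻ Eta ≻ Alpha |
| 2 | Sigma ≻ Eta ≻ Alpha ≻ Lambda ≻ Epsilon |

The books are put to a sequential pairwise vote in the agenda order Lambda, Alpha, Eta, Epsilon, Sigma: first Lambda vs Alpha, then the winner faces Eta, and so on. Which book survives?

Sigma

Round 1: Lambda vs Alpha — 6–7, Alpha advances.
Round 2: Alpha vs Eta — 8–5, Alpha advances.
Round 3: Alpha vs Epsilon — 4–9, Epsilon advances.
Round 4: Epsilon vs Sigma — 5–8, Sigma advances.
Sigma survives the agenda.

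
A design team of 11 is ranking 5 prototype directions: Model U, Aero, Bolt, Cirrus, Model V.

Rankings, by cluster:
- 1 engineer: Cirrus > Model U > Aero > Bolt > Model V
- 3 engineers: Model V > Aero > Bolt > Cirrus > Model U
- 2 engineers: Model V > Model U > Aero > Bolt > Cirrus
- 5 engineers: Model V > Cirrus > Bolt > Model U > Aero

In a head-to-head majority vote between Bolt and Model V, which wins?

Model V

Ballots ranking Bolt above Model V: 1.
Ballots ranking Model V above Bolt: 11 − 1 = 10.
Model V wins the head-to-head 10–1.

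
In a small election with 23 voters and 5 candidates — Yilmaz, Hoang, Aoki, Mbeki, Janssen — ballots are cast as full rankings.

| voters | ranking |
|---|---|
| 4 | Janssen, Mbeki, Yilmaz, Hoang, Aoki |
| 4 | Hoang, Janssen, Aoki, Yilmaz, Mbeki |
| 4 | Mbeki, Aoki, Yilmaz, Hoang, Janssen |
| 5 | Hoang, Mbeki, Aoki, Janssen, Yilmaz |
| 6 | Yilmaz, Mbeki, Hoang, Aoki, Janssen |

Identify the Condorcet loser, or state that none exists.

none

Head-to-head results (23 voters):
Yilmaz vs Hoang: Yilmaz preferred on 4+4+6 = 14 ballots; Yilmaz wins 14–9.
Yilmaz vs Aoki: 10 to 13, Aoki.
Yilmaz–Mbeki: Mbeki 13–10.
Yilmaz vs Janssen: 4+6 = 10 for Yilmaz, 13 for Janssen — Janssen by 13–10.
Hoang vs Aoki: 19 to 4, Hoang.
Hoang vs Mbeki: Mbeki wins 14–9.
Hoang–Janssen: Hoang 19–4.
Aoki vs Mbeki: Mbeki, 19–4.
Aoki vs Janssen: 4+5+6 = 15 for Aoki, 8 for Janssen — Aoki by 15–8.
Mbeki vs Janssen: Mbeki wins 15–8.
Each candidate has at least one pairwise win (Yilmaz beats Hoang; Hoang beats Aoki; Aoki beats Yilmaz; Mbeki beats Yilmaz; Janssen beats Yilmaz) — no Condorcet loser.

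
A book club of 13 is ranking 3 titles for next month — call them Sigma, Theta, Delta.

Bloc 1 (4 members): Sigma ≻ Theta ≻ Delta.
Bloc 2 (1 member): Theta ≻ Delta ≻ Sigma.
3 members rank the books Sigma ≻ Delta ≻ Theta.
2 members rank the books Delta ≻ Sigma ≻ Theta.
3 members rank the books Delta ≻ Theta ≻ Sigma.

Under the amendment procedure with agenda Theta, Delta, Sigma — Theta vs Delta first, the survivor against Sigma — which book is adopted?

Sigma

Round 1: Theta vs Delta — 5–8, Delta advances.
Round 2: Delta vs Sigma — 6–7, Sigma advances.
The agenda winner is Sigma.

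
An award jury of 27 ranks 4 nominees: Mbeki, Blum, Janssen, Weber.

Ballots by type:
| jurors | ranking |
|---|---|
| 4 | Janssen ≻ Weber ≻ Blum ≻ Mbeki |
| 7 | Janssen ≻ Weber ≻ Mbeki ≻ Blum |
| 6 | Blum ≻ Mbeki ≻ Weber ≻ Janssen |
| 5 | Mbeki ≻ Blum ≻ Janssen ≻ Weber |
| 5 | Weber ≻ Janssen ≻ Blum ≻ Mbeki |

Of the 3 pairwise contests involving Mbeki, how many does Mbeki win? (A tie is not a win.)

Mbeki against each rival (27 jurors):
Mbeki vs Blum: 12 to 15, Blum.
Mbeki vs Janssen: Janssen, 16–11.
Mbeki–Weber: Weber 16–11.
Mbeki beats no one; loses to Blum, Janssen, Weber — 0 pairwise wins.

0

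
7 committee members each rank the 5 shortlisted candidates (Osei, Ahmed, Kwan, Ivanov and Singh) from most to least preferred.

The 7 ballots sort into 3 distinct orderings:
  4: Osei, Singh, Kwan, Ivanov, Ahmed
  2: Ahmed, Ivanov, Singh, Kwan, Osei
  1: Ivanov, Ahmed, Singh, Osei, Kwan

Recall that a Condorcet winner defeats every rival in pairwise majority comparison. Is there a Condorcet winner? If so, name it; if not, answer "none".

Osei

Check each pair by majority over 7 ballots:
Osei vs Ahmed: 4 for Osei, 3 for Ahmed — Osei by 4–3.
Osei vs Kwan: Osei is ranked higher on 4+1 = 5 ballots, Kwan on 2. Osei wins 5–2.
Osei vs Ivanov: 4 for Osei, 3 for Ivanov — Osei by 4–3.
Osei vs Singh: 4 to 3, Osei.
Ahmed vs Kwan: Ahmed preferred on 2+1 = 3 ballots; Kwan wins 4–3.
Ahmed vs Ivanov: Ahmed preferred on 2 ballots; Ivanov wins 5–2.
Ahmed vs Singh: Ahmed is ranked higher on 2+1 = 3 ballots, Singh on 4. Singh wins 4–3.
Kwan vs Ivanov: 4 for Kwan, 3 for Ivanov — Kwan by 4–3.
Kwan vs Singh: Kwan preferred on 0 ballots; Singh wins 7–0.
Ivanov vs Singh: Ivanov preferred on 2+1 = 3 ballots; Singh wins 4–3.
Osei wins every pairwise contest, so Osei is the Condorcet winner.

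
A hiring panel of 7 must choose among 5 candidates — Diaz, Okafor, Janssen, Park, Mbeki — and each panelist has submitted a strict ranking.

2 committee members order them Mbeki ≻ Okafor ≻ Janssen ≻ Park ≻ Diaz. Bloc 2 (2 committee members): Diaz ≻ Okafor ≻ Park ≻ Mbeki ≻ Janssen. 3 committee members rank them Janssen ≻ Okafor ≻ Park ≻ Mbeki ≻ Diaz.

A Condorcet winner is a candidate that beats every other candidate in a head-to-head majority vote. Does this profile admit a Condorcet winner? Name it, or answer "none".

Check each pair by majority over 7 ballots:
Diaz vs Okafor: 2 to 5, Okafor.
Diaz vs Janssen: 2 for Diaz, 5 for Janssen — Janssen by 5–2.
Diaz vs Park: 2 for Diaz, 5 for Park — Park by 5–2.
Diaz vs Mbeki: Diaz is ranked higher on 2 ballots, Mbeki on 5. Mbeki wins 5–2.
Okafor vs Janssen: 2+2 = 4 for Okafor, 3 for Janssen — Okafor by 4–3.
Okafor vs Park: Okafor preferred on 2+2+3 = 7 ballots; Okafor wins 7–0.
Okafor vs Mbeki: 5 to 2, Okafor.
Janssen vs Park: Janssen preferred on 2+3 = 5 ballots; Janssen wins 5–2.
Janssen vs Mbeki: 3 for Janssen, 4 for Mbeki — Mbeki by 4–3.
Park vs Mbeki: 2+3 = 5 for Park, 2 for Mbeki — Park by 5–2.
Okafor beats each of Diaz, Janssen, Park, Mbeki — Okafor is the Condorcet winner.

Okafor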